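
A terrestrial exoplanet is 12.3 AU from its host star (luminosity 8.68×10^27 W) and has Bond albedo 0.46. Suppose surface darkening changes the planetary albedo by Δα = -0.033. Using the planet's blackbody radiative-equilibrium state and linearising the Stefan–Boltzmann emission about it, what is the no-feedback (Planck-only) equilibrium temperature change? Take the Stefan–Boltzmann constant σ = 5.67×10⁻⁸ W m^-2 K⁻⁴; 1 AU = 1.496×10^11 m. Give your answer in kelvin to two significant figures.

2.3 K

d = 12.3 × 1.496×10^11 m = 1.840×10^12 m.
Flux at the orbit: S = L/(4πd²) = 8.68×10^27/(4π·(1.84×10^12)²) = 204.0 W m^-2.
Unperturbed T_e = [204.0·(1−0.46)/(4σ)]^¼ = 148.5 K.
TOA radiative forcing: ΔF = −S·Δα/4 = −204.0·(-0.033)/4 = 1.683 W m^-2.
Planck response: λ_P = 4σT_e³ = 4·5.67×10⁻⁸·(148.5)³ = 0.7421 W m^-2/K.
ΔT₀ = ΔF/λ_P = 1.683/0.7421 = 2.27 K.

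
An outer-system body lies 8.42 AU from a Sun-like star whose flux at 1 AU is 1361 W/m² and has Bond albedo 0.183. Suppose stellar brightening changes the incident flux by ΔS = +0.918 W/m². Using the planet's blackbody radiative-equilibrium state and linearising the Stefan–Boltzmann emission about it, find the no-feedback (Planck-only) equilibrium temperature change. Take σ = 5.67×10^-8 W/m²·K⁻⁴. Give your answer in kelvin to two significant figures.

Irradiance scales as 1/d², so S = 1361 W/m² × (1/8.42)² = 19.20 W/m².
The baseline emission temperature is T_e = 91.19 K.
ΔF = Δ[S(1−α)]/4 = (1−0.183)·+0.918/4 = 0.1875 W/m².
Planck response: λ_P = 4σT_e³ = 4·5.67×10⁻⁸·(91.19)³ = 0.1720 W/m²/K.
Hence the no-feedback warming is ΔF/(4σT_e³) = 1.09 K.

1.1 K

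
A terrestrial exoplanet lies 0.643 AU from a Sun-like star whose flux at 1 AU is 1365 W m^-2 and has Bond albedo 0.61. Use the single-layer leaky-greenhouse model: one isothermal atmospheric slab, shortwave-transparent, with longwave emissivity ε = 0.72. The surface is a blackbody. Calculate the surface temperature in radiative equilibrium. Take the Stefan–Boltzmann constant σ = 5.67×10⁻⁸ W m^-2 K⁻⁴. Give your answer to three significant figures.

307 kelvin

Flux at the orbit: S = 1365/(0.643)² = 3301 W m^-2.
At the top of the atmosphere, σT_e⁴ = S(1−α)/4 = 321.9 W m^-2, giving T_e = 274.5 K.
For a single slab of emissivity ε, T_s⁴ = 2T_e⁴/(2−ε); thus T_s = 274.5·(1.562)^(1/4) = 306.9 K.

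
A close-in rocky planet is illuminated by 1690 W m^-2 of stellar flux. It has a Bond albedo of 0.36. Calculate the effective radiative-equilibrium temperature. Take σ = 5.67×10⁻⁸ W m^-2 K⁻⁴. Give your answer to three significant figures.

The planet absorbs (1−α)S over its disc πR² and re-emits over 4πR², so the mean absorbed flux is (1−0.36)·1690/4 = 270.4 W m^-2.
In equilibrium σT⁴ equals this, so T = 262.8 K.

263 K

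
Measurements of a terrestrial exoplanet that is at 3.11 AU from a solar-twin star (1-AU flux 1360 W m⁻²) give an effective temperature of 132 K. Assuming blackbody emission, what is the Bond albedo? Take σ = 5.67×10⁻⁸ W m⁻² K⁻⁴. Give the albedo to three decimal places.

0.510

Irradiance scales as 1/d², so S = 1360 W m⁻² × (1/3.11)² = 140.6 W m⁻².
Rearranging the radiative balance, α = 1 − 4σT⁴/S.
σT⁴ = 17.21 W m⁻², so 4σT⁴ = 68.86 W m⁻².
Hence α = 1 − 68.86/140.6 = 0.5103.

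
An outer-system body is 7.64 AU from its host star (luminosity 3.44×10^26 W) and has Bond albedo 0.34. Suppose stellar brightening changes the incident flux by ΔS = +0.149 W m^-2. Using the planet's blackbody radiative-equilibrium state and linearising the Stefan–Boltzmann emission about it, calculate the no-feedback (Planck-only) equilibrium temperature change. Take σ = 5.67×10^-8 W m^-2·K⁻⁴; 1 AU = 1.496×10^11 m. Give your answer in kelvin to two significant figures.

0.16 K

d = 7.64 × 1.496×10^11 m = 1.143×10^12 m.
S = L/(4πd²) = 20.96 W m^-2.
Unperturbed T_e = [20.96·(1−0.34)/(4σ)]^¼ = 88.37 K.
Only a fraction (1−α) is absorbed and it's spread over 4πR², so ΔF = (1−α)ΔS/4 = 0.02458 W m^-2.
Planck response: λ_P = 4σT_e³ = 4·5.67×10⁻⁸·(88.37)³ = 0.1565 W m^-2/K.
So ΔT₀ = 0.02458/0.1565 = 0.157 K.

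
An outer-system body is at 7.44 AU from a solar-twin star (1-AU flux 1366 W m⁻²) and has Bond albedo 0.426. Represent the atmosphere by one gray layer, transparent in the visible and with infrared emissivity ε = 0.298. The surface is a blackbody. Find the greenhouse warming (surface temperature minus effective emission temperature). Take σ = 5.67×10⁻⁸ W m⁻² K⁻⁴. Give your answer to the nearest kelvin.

Flux at the orbit: S = 1366/(7.44)² = 24.68 W m⁻².
Effective emission temperature (TOA balance): σT_e⁴ = S(1−α)/4 = 3.541 W m⁻² → T_e = 88.90 K.
The surface balance (absorbed SW + ε·downward IR = σT_s⁴) with T_a⁴ = T_s⁴/2 reduces to T_s = T_e·[2/(2−ε)]^¼ = 92.56 K.
The atmosphere warms the surface by 3.659 K.

4 kelvin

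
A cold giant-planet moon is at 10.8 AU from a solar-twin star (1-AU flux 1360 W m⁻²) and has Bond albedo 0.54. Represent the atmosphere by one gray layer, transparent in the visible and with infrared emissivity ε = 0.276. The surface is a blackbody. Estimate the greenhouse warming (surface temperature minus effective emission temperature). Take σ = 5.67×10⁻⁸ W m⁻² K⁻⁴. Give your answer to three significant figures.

2.64 K

Flux at the orbit: S = 1360/(10.8)² = 11.66 W m⁻².
At the top of the atmosphere, σT_e⁴ = S(1−α)/4 = 1.341 W m⁻², giving T_e = 69.74 K.
For a single slab of emissivity ε, T_s⁴ = 2T_e⁴/(2−ε); thus T_s = 69.74·(1.16)^(1/4) = 72.37 K.
The atmosphere warms the surface by 2.638 K.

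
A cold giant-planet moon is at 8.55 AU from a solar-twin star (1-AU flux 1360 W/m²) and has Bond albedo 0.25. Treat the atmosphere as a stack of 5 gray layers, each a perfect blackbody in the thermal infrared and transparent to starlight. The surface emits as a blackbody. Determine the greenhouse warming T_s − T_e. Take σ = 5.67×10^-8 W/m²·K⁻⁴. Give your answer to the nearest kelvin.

50 K

Irradiance scales as 1/d², so S = 1360 W/m² × (1/8.55)² = 18.60 W/m².
Top-of-atmosphere balance: σT_e⁴ = S(1−α)/4 = 3.488 W/m² → T_e = 88.56 K.
T_s = (N+1)^(1/4)·T_e = 138.6 K.
So the greenhouse effect raises the surface by 138.6 − 88.56 = 50.05 K.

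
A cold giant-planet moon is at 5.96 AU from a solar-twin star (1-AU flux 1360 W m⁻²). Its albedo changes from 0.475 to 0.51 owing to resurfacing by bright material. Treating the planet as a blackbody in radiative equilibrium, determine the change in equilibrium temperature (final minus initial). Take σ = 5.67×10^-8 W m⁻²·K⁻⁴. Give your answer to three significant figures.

Irradiance scales as 1/d², so S = 1360 W m⁻² × (1/5.96)² = 38.29 W m⁻².
Initial: T₁ = [S(1−0.475)/(4σ)]^(1/4) = 97.03 K.
With α = 0.51, T₂ = 95.37 K.
Change: 95.37 − 97.03 = -1.659 K.

-1.66 K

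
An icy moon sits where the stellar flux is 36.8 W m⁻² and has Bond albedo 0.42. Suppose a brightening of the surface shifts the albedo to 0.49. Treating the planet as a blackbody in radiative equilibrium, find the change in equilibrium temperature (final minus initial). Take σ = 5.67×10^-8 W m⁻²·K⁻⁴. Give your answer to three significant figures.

-3.12 kelvin

Initial: T₁ = [S(1−0.42)/(4σ)]^(1/4) = 98.49 K.
With α = 0.49, T₂ = 95.38 K.
Change: 95.38 − 98.49 = -3.117 K.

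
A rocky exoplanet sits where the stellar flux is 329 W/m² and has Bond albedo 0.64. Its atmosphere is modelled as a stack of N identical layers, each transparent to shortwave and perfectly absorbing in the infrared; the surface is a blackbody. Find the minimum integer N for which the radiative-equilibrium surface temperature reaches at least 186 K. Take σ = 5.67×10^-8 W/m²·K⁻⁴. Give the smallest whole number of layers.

2

The effective emission temperature is T_e = [S(1−α)/(4σ)]^¼ = 151.2 K.
Need (N+1)T_e⁴ ≥ T_s⁴, i.e. N+1 ≥ (186/151.2)⁴ = 2.292.
The minimum whole number is N = 2.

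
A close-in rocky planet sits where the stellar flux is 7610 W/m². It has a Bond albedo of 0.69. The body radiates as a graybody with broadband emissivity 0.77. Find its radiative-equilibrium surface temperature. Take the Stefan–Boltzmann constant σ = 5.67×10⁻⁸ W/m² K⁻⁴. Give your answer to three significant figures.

341 kelvin

Averaging over the sphere, the absorbed flux is S(1−α)/4 = 589.8 W/m².
Equating to εσT⁴ with ε = 0.77: T = (589.8/0.77σ)^(1/4) = 340.9 K.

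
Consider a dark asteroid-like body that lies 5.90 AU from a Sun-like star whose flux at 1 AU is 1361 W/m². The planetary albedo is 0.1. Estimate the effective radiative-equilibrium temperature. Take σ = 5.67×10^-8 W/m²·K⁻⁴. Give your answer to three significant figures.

By the inverse-square law, S = 1361/5.90² = 39.10 W/m².
Absorbed flux (global mean): S(1−α)/4 = 39.10·0.9/4 = 8.797 W/m².
Set σT⁴ = 8.797 → T = (8.797/σ)^(1/4) = 111.6 K.

112 K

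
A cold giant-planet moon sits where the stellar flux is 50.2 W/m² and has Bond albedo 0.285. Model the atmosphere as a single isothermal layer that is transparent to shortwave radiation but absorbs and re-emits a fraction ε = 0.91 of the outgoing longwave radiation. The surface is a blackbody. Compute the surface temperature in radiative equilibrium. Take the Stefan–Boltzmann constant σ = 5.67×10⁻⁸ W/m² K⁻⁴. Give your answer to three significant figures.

131 kelvin

Effective emission temperature (TOA balance): σT_e⁴ = S(1−α)/4 = 8.973 W/m² → T_e = 112.2 K.
Surface balance with a leaky layer gives σT_s⁴ = σT_e⁴·2/(2−ε), so T_s = T_e·[2/(2−0.91)]^(1/4) = 130.5 K.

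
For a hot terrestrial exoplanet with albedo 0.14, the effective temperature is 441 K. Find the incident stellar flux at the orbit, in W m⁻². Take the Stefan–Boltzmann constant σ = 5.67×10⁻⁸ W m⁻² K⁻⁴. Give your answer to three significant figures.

Invert the energy balance for S: S = 4σT⁴/(1−α).
σT⁴ = 5.67×10⁻⁸·(441)⁴ = 2145 W m⁻².
So S = 4×2145/(1−0.14) = 9975 W m⁻².

9970 W m⁻²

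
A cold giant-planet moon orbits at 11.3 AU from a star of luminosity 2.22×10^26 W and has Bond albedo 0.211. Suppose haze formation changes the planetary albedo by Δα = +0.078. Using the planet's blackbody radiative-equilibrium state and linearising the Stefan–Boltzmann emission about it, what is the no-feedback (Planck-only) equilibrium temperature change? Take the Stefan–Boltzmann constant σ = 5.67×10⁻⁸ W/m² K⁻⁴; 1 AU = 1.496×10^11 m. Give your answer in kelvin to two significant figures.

d = 11.3 × 1.496×10^11 m = 1.690×10^12 m.
S = L/(4πd²) = 6.182 W/m².
The baseline emission temperature is T_e = 68.10 K.
ΔF = −(S/4)Δα = −(6.182/4)×(+0.078) = -0.1205 W/m².
Linearising σT⁴ gives d(σT⁴)/dT = 4σT_e³ = 0.07162 W/m² per K.
ΔT₀ = ΔF/λ_P = -0.1205/0.07162 = -1.68 K.

-1.7 K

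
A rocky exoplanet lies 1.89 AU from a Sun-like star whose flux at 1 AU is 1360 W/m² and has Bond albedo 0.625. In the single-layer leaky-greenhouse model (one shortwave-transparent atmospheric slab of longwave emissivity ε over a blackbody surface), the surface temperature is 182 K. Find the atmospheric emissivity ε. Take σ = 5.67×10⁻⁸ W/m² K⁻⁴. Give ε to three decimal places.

Irradiance scales as 1/d², so S = 1360 W/m² × (1/1.89)² = 380.7 W/m².
Effective temperature: T_e = [S(1−α)/(4σ)]^(1/4) = 158.4 K.
Since (2−ε)/2 = (T_e/T_s)⁴ = 0.5737, ε = 0.8525.

0.853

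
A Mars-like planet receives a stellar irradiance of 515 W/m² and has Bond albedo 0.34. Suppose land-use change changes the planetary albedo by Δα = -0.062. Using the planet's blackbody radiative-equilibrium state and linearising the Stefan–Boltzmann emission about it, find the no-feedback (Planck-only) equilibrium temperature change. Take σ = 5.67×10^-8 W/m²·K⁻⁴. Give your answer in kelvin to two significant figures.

4.6 K

Reference equilibrium: T_e = [S(1−α)/(4σ)]^(1/4) = 196.8 K.
TOA radiative forcing: ΔF = −S·Δα/4 = −515.0·(-0.062)/4 = 7.982 W/m².
Planck response: λ_P = 4σT_e³ = 4·5.67×10⁻⁸·(196.8)³ = 1.728 W/m²/K.
Hence the no-feedback warming is ΔF/(4σT_e³) = 4.62 K.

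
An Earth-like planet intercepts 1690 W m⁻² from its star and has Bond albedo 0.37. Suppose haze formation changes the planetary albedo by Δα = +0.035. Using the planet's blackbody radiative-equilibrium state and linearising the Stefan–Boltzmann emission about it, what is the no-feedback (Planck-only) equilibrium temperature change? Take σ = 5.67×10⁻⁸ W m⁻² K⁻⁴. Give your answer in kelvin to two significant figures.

Unperturbed T_e = [1690·(1−0.37)/(4σ)]^¼ = 261.8 K.
ΔF = −(S/4)Δα = −(1690/4)×(+0.035) = -14.79 W m⁻².
Planck response: λ_P = 4σT_e³ = 4·5.67×10⁻⁸·(261.8)³ = 4.068 W m⁻²/K.
Hence the no-feedback warming is ΔF/(4σT_e³) = -3.64 K.

-3.6 kelvin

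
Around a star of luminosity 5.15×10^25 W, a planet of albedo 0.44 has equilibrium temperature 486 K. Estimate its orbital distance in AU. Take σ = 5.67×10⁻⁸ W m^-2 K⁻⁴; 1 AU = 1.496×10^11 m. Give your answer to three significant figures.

Required flux: S = 4σT⁴/(1−α) = 22590 W m^-2.
From L = 4πd²S, d = √(5.15×10^25/(4π·22590)) = 1.347×10^10 m = 0.09003 AU.

0.0900 AU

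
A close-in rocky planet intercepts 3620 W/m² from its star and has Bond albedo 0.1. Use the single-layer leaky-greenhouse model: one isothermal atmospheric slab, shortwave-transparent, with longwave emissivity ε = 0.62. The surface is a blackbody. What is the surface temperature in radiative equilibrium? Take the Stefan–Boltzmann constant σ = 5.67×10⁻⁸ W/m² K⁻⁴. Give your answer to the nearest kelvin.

380 K

Effective emission temperature (TOA balance): σT_e⁴ = S(1−α)/4 = 814.5 W/m² → T_e = 346.2 K.
Surface balance with a leaky layer gives σT_s⁴ = σT_e⁴·2/(2−ε), so T_s = T_e·[2/(2−0.62)]^(1/4) = 379.9 K.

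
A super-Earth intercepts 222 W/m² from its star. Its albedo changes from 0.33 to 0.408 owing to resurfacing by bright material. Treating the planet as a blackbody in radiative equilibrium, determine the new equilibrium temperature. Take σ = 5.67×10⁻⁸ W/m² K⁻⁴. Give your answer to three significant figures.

155 K

New equilibrium: T₂ = [(1−0.408)·222.0/(4σ)]^(1/4) = 155.2 K.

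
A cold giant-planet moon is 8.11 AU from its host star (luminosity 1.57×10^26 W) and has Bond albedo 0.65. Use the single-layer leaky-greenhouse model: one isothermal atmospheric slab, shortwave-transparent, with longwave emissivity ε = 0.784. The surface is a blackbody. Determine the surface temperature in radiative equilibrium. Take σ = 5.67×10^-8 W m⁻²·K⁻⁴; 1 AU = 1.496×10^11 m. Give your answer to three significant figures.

Orbital distance: d = 8.11 AU = 1.213×10^12 m.
Spreading L over a sphere of radius d: S = 1.57×10^26/(4π·1.21×10^12²) = 8.488 W m⁻².
The planet radiates to space at T_e = [S(1−α)/(4σ)]^(1/4) = 60.16 K.
The surface balance (absorbed SW + ε·downward IR = σT_s⁴) with T_a⁴ = T_s⁴/2 reduces to T_s = T_e·[2/(2−ε)]^¼ = 68.13 K.

68.1 K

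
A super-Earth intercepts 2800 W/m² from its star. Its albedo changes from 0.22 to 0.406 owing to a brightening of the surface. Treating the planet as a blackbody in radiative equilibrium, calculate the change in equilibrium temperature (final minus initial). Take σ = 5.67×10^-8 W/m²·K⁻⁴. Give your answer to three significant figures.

Initial: T₁ = [S(1−0.22)/(4σ)]^(1/4) = 313.3 K.
With α = 0.406, T₂ = 292.6 K.
ΔT = T₂ − T₁ = -20.62 K.

-20.6 K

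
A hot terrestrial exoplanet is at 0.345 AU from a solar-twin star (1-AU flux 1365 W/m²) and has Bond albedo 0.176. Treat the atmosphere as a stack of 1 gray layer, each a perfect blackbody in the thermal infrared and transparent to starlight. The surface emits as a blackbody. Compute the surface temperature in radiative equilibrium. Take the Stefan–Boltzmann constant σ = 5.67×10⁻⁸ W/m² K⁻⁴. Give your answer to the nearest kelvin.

Irradiance scales as 1/d², so S = 1365 W/m² × (1/0.345)² = 11470 W/m².
OLR = S(1−α)/4 = 2362 W/m²; the top layer radiates at T_e = 451.8 K.
Layer-by-layer balance gives σT_s⁴ = (N+1)σT_e⁴, so T_s = 2^¼·451.8 = 537.3 K.

537 K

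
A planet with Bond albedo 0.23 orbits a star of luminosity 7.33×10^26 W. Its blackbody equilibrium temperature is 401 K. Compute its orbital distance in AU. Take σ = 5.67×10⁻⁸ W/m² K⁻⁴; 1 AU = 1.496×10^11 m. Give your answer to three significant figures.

0.585 AU

Required flux: S = 4σT⁴/(1−α) = 7616 W/m².
From L = 4πd²S, d = √(7.33×10^26/(4π·7616)) = 8.751×10^10 m = 0.5850 AU.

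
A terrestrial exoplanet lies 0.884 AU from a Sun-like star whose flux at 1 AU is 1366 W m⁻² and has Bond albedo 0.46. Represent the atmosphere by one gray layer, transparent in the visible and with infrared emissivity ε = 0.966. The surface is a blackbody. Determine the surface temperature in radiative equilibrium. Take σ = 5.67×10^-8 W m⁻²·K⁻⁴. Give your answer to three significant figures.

300 kelvin

Flux at the orbit: S = 1366/(0.884)² = 1748 W m⁻².
At the top of the atmosphere, σT_e⁴ = S(1−α)/4 = 236.0 W m⁻², giving T_e = 254.0 K.
For a single slab of emissivity ε, T_s⁴ = 2T_e⁴/(2−ε); thus T_s = 254.0·(1.934)^(1/4) = 299.5 K.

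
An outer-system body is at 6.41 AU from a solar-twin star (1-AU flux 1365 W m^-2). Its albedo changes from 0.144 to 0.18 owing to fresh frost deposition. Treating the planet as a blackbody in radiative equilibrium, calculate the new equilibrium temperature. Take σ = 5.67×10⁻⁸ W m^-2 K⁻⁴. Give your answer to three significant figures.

105 kelvin

Irradiance scales as 1/d², so S = 1365 W m^-2 × (1/6.41)² = 33.22 W m^-2.
With the new albedo, S(1−α₂)/4 = 6.810 W m^-2, so T₂ = 104.7 K.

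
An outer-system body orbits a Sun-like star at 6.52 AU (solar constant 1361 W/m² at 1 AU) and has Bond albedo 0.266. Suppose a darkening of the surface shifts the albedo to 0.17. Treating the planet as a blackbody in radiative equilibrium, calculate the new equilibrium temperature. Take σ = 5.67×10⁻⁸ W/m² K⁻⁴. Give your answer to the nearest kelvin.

By the inverse-square law, S = 1361/6.52² = 32.02 W/m².
T₂ = [S(1−α₂)/(4σ)]^(1/4) = [32.02·0.83/(4σ)]^(1/4) = 104.0 K.

104 kelvin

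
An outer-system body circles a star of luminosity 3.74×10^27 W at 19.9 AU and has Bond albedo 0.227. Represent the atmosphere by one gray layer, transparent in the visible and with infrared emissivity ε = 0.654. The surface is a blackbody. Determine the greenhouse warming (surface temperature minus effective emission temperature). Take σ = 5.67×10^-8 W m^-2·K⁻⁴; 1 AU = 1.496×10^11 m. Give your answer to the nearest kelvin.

11 K

d = 19.9 × 1.496×10^11 m = 2.977×10^12 m.
S = L/(4πd²) = 33.58 W m^-2.
The planet radiates to space at T_e = [S(1−α)/(4σ)]^(1/4) = 103.4 K.
The surface balance (absorbed SW + ε·downward IR = σT_s⁴) with T_a⁴ = T_s⁴/2 reduces to T_s = T_e·[2/(2−ε)]^¼ = 114.2 K.
T_s − T_e = 114.2 − 103.4 = 10.76 K.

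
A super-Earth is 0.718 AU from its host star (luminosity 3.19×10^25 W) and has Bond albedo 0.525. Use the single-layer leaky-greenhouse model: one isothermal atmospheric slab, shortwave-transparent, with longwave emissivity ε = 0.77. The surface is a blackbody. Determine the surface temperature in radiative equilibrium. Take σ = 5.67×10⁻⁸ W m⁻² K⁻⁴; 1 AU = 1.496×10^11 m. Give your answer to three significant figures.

165 kelvin

d = 0.718 × 1.496×10^11 m = 1.074×10^11 m.
Spreading L over a sphere of radius d: S = 3.19×10^25/(4π·1.07×10^11²) = 220.0 W m⁻².
At the top of the atmosphere, σT_e⁴ = S(1−α)/4 = 26.13 W m⁻², giving T_e = 146.5 K.
Surface balance with a leaky layer gives σT_s⁴ = σT_e⁴·2/(2−ε), so T_s = T_e·[2/(2−0.77)]^(1/4) = 165.4 K.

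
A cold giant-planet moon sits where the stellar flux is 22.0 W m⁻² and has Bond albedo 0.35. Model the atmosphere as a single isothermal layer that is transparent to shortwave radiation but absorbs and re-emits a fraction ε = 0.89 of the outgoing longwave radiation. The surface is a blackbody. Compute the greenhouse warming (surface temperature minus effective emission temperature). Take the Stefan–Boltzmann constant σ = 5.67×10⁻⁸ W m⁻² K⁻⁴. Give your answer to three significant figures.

At the top of the atmosphere, σT_e⁴ = S(1−α)/4 = 3.575 W m⁻², giving T_e = 89.11 K.
The surface balance (absorbed SW + ε·downward IR = σT_s⁴) with T_a⁴ = T_s⁴/2 reduces to T_s = T_e·[2/(2−ε)]^¼ = 103.2 K.
Greenhouse warming: T_s − T_e = 14.13 K.

14.1 kelvin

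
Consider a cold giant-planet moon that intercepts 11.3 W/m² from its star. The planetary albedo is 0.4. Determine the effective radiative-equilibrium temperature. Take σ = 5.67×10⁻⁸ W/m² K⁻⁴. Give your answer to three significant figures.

73.9 K

Averaging over the sphere, the absorbed flux is S(1−α)/4 = 1.695 W/m².
Balancing against σT⁴: T = (1.695/5.67×10⁻⁸)^(1/4) = 73.94 K.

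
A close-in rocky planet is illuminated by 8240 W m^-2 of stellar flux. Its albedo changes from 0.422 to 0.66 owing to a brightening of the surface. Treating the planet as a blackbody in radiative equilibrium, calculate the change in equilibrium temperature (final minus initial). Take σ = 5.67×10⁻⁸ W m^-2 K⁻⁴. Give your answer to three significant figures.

-47.3 kelvin

Initial: T₁ = [S(1−0.422)/(4σ)]^(1/4) = 380.7 K.
With α = 0.66, T₂ = 333.4 K.
ΔT = T₂ − T₁ = -47.29 K.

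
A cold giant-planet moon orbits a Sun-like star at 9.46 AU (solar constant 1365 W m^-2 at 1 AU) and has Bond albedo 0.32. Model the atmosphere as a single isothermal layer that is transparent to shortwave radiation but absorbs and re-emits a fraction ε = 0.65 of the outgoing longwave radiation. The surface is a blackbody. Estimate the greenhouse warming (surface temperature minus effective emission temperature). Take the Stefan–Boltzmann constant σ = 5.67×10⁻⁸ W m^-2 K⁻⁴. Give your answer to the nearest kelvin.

8 K

Flux at the orbit: S = 1365/(9.46)² = 15.25 W m^-2.
Effective emission temperature (TOA balance): σT_e⁴ = S(1−α)/4 = 2.593 W m^-2 → T_e = 82.23 K.
Surface balance with a leaky layer gives σT_s⁴ = σT_e⁴·2/(2−ε), so T_s = T_e·[2/(2−0.65)]^(1/4) = 90.73 K.
T_s − T_e = 90.73 − 82.23 = 8.491 K.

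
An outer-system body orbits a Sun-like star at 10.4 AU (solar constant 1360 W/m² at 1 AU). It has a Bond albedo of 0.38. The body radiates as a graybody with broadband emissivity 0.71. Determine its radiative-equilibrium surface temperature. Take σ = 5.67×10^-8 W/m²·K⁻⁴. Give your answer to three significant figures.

83.4 K

Irradiance scales as 1/d², so S = 1360 W/m² × (1/10.4)² = 12.57 W/m².
The planet absorbs (1−α)S over its disc πR² and re-emits over 4πR², so the mean absorbed flux is (1−0.38)·12.57/4 = 1.949 W/m².
Radiative balance εσT⁴ = 1.949 gives T = [1.949/(0.71·σ)]^(1/4) = 83.41 K.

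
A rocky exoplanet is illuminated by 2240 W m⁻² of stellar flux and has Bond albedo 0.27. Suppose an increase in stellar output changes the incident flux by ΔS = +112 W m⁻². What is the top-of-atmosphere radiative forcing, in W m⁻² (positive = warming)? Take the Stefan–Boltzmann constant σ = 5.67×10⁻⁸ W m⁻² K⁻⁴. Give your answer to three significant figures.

20.4 W m⁻²

Only a fraction (1−α) is absorbed and it's spread over 4πR², so ΔF = (1−α)ΔS/4 = 20.44 W m⁻².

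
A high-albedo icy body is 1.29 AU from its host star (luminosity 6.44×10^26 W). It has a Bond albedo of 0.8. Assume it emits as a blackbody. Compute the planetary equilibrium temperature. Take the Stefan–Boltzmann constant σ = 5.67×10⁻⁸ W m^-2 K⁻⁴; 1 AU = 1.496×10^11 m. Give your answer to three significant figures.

187 K

d = 1.29 × 1.496×10^11 m = 1.930×10^11 m.
Spreading L over a sphere of radius d: S = 6.44×10^26/(4π·1.93×10^11²) = 1376 W m^-2.
Absorbed flux (global mean): S(1−α)/4 = 1376·0.2/4 = 68.80 W m^-2.
Set σT⁴ = 68.80 → T = (68.80/σ)^(1/4) = 186.6 K.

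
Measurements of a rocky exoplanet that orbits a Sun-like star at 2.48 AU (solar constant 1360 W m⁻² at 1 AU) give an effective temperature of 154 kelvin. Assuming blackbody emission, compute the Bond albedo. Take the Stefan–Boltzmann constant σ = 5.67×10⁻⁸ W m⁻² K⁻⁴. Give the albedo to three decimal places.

Irradiance scales as 1/d², so S = 1360 W m⁻² × (1/2.48)² = 221.1 W m⁻².
Rearranging the radiative balance, α = 1 − 4σT⁴/S.
σT⁴ = 31.89 W m⁻², so 4σT⁴ = 127.6 W m⁻².
Hence α = 1 − 127.6/221.1 = 0.4231.

0.423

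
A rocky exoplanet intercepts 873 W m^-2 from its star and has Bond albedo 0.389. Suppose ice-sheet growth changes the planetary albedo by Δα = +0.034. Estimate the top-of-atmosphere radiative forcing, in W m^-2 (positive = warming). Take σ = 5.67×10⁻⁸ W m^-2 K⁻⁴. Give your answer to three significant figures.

TOA radiative forcing: ΔF = −S·Δα/4 = −873.0·(+0.034)/4 = -7.421 W m^-2.

-7.42 W m^-2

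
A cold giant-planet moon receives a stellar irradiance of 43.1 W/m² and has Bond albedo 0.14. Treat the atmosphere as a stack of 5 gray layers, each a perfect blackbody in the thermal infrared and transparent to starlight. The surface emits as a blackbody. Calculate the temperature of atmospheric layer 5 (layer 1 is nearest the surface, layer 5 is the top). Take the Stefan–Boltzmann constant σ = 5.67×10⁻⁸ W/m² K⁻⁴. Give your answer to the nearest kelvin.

113 K

OLR = S(1−α)/4 = 9.267 W/m²; the top layer radiates at T_e = 113.1 K.
Each opaque layer satisfies 2T_j⁴ = T_{j−1}⁴ + T_{j+1}⁴, giving T_k⁴ = (N+1−k)T_e⁴.
T_5 = (1)^(1/4)·113.1 = 113.1 K.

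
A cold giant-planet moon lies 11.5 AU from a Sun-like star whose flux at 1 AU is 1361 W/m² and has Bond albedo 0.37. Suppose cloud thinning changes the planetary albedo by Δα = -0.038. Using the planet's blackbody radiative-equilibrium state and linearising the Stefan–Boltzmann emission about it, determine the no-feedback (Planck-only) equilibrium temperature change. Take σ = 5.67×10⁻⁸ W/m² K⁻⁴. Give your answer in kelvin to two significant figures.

Irradiance scales as 1/d², so S = 1361 W/m² × (1/11.5)² = 10.29 W/m².
Reference equilibrium: T_e = [S(1−α)/(4σ)]^(1/4) = 73.12 K.
The change in absorbed flux is Δ[S(1−α)/4] = −SΔα/4 = 0.09777 W/m².
Planck response: λ_P = 4σT_e³ = 4·5.67×10⁻⁸·(73.12)³ = 0.08867 W/m²/K.
Hence the no-feedback warming is ΔF/(4σT_e³) = 1.10 K.

1.1 K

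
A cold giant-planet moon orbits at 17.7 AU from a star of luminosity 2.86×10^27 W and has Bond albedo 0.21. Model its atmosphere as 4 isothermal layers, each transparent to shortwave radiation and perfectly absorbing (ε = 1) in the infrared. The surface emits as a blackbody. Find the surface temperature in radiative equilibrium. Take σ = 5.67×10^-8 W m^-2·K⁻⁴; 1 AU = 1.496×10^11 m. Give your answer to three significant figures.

d = 17.7 × 1.496×10^11 m = 2.648×10^12 m.
Flux at the orbit: S = L/(4πd²) = 2.86×10^27/(4π·(2.65×10^12)²) = 32.46 W m^-2.
Top-of-atmosphere balance: σT_e⁴ = S(1−α)/4 = 6.411 W m^-2 → T_e = 103.1 K.
Layer-by-layer balance gives σT_s⁴ = (N+1)σT_e⁴, so T_s = 5^¼·103.1 = 154.2 K.

154 K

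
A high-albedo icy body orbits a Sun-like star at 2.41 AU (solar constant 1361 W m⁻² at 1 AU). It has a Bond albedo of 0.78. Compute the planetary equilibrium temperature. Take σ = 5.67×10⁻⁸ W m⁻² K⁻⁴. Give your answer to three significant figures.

By the inverse-square law, S = 1361/2.41² = 234.3 W m⁻².
Absorbed flux (global mean): S(1−α)/4 = 234.3·0.22/4 = 12.89 W m⁻².
In equilibrium σT⁴ equals this, so T = 122.8 K.

123 K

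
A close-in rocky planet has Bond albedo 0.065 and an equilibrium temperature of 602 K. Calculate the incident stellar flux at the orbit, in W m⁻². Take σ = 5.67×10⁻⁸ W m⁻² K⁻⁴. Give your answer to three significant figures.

Invert the energy balance for S: S = 4σT⁴/(1−α).
σT⁴ = 5.67×10⁻⁸·(602)⁴ = 7447 W m⁻².
S = 4·7447/0.935 = 31860 W m⁻².

31900 W m⁻²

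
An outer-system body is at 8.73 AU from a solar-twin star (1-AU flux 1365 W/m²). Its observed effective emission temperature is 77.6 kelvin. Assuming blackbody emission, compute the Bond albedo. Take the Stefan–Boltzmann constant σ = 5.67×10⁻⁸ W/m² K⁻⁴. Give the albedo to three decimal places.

0.541

Flux at the orbit: S = 1365/(8.73)² = 17.91 W/m².
Rearranging the radiative balance, α = 1 − 4σT⁴/S.
4σT⁴ = 4·5.67×10⁻⁸·(77.6)⁴ = 8.224 W/m².
Hence α = 1 − 8.224/17.91 = 0.5408.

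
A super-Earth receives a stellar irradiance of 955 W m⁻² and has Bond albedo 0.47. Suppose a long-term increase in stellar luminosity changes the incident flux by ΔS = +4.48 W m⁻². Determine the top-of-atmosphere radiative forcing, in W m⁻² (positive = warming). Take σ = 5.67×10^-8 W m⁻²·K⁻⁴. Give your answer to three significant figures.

0.594 W m⁻²

ΔF = Δ[S(1−α)]/4 = (1−0.47)·+4.48/4 = 0.5936 W m⁻².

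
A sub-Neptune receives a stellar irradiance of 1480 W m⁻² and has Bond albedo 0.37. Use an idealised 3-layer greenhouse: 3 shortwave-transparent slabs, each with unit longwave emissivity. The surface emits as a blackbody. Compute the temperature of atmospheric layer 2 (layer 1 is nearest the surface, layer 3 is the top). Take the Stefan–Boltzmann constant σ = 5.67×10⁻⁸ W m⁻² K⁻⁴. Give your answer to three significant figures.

OLR = S(1−α)/4 = 233.1 W m⁻²; the top layer radiates at T_e = 253.2 K.
In the N-layer model, layer k (counted from the surface) has T_k = (N+1−k)^(1/4)·T_e.
With k = 2: T_2 = (3+1−2)^¼·253.2 K = 301.1 K.

301 K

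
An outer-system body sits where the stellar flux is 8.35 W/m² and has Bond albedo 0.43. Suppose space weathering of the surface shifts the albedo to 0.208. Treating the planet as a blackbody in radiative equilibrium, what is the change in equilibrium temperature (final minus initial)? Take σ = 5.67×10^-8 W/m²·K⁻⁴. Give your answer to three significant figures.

Initial: T₁ = [S(1−0.43)/(4σ)]^(1/4) = 67.68 K.
Final:   T₂ = [S(1−0.208)/(4σ)]^(1/4) = 73.48 K.
Change: 73.48 − 67.68 = 5.801 K.

5.80 K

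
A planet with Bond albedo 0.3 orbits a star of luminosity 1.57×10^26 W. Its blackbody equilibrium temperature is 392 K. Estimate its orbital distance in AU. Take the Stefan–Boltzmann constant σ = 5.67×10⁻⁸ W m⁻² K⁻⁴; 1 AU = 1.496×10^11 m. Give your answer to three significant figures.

0.270 AU

The flux needed for this T is 4σT⁴/(1−0.3) = 7650 W m⁻².
Then d = [L/(4πS)]^(1/2) = 4.041×10^10 m, i.e. 0.2701 AU.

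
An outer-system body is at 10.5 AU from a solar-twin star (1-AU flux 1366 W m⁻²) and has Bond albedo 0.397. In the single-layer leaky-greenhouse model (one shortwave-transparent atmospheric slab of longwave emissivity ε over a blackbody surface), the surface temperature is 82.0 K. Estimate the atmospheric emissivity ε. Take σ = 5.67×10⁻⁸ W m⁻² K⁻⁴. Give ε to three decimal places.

By the inverse-square law, S = 1366/10.5² = 12.39 W m⁻².
First, T_e = [12.39·(1−0.397)/(4σ)]^(1/4) = 75.76 K.
Since (2−ε)/2 = (T_e/T_s)⁴ = 0.7286, ε = 0.5428.

0.543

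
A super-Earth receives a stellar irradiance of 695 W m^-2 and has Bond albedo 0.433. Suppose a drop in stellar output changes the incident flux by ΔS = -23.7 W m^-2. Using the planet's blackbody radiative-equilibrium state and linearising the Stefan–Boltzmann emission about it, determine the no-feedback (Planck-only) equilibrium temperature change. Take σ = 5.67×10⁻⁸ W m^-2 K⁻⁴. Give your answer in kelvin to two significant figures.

Reference equilibrium: T_e = [S(1−α)/(4σ)]^(1/4) = 204.2 K.
ΔF = Δ[S(1−α)]/4 = (1−0.433)·-23.7/4 = -3.359 W m^-2.
Linearising σT⁴ gives d(σT⁴)/dT = 4σT_e³ = 1.930 W m^-2 per K.
Hence the no-feedback warming is ΔF/(4σT_e³) = -1.74 K.

-1.7 K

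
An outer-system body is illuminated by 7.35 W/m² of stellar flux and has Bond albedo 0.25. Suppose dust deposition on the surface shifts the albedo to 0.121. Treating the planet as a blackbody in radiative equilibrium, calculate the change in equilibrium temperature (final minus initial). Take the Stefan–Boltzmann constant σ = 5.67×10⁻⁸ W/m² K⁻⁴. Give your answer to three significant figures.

Before: T₁ = [7.350·0.75/(4σ)]^(1/4) = 70.21 K.
After:  T₂ = [7.350·0.879/(4σ)]^(1/4) = 73.06 K.
ΔT = T₂ − T₁ = 2.842 K.

2.84 kelvin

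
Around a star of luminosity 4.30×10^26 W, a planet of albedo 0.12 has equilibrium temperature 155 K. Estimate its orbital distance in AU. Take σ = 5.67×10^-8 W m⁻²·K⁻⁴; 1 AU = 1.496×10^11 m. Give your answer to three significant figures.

Energy balance gives S = 4σT⁴/(1−α) = 148.8 W m⁻².
S = L/(4πd²) → d = √(L/4πS) = √(4.30×10^26/(4π·148.8)) = 4.796×10^11 m = 3.206 AU.

3.21 AU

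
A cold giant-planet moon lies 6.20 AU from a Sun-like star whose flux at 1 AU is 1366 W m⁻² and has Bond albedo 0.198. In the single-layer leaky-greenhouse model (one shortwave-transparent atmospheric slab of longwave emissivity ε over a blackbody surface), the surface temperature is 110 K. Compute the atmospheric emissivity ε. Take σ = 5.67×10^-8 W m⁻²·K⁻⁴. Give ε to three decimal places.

0.283

Flux at the orbit: S = 1366/(6.20)² = 35.54 W m⁻².
Effective temperature: T_e = [S(1−α)/(4σ)]^(1/4) = 105.9 K.
Inverting T_s⁴ = 2T_e⁴/(2−ε): (T_e/T_s)⁴ = 0.8583, so ε = 2(1 − 0.8583) = 0.2834.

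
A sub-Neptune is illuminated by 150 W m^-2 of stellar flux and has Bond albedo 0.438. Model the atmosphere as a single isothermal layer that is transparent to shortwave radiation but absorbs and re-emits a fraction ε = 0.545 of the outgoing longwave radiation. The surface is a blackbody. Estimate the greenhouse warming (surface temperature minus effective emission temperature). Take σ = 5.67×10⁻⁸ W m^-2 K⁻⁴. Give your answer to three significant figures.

11.5 K

The planet radiates to space at T_e = [S(1−α)/(4σ)]^(1/4) = 138.9 K.
The surface balance (absorbed SW + ε·downward IR = σT_s⁴) with T_a⁴ = T_s⁴/2 reduces to T_s = T_e·[2/(2−ε)]^¼ = 150.3 K.
The atmosphere warms the surface by 11.49 K.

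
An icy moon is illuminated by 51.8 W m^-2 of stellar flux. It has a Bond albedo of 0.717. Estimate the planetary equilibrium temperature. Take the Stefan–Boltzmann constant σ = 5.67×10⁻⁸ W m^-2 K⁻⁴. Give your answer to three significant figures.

The planet absorbs (1−α)S over its disc πR² and re-emits over 4πR², so the mean absorbed flux is (1−0.717)·51.80/4 = 3.665 W m^-2.
Set σT⁴ = 3.665 → T = (3.665/σ)^(1/4) = 89.66 K.

89.7 kelvin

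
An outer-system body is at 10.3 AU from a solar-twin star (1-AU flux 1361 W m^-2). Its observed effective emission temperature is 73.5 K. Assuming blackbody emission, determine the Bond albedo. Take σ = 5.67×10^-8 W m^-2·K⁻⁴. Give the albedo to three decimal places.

By the inverse-square law, S = 1361/10.3² = 12.83 W m^-2.
From σT⁴ = S(1−α)/4 we invert for α: 1−α = 4σT⁴/S.
σT⁴ = 1.655 W m^-2, so 4σT⁴ = 6.619 W m^-2.
1−α = 6.619/12.83 = 0.5160, so α = 0.4840.

0.484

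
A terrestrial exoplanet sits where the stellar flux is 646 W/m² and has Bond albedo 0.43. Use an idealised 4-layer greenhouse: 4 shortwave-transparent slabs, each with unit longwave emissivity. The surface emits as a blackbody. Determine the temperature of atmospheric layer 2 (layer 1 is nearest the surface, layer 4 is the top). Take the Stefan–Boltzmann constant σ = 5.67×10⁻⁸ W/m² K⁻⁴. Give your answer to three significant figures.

Top-of-atmosphere balance: σT_e⁴ = S(1−α)/4 = 92.06 W/m² → T_e = 200.7 K.
The net upward flux σT_e⁴ is constant between every pair of levels, so T_k⁴ = (N+1−k)T_e⁴.
With k = 2: T_2 = (4+1−2)^¼·200.7 K = 264.2 K.

264 K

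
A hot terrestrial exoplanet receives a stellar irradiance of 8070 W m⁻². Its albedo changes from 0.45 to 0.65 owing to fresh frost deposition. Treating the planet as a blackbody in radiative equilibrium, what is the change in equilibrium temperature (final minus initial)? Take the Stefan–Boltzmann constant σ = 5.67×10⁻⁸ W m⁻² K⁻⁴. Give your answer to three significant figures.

Before: T₁ = [8070·0.55/(4σ)]^(1/4) = 374.0 K.
With α = 0.65, T₂ = 334.1 K.
ΔT = T₂ − T₁ = -39.96 K.

-40.0 kelvin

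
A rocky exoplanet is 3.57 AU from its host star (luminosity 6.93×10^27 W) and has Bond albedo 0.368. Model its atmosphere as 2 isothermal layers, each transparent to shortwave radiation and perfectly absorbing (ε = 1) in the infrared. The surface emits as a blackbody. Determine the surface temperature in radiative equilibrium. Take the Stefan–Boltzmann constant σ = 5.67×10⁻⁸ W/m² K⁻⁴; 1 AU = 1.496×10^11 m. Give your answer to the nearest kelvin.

357 kelvin

d = 3.57 × 1.496×10^11 m = 5.341×10^11 m.
Spreading L over a sphere of radius d: S = 6.93×10^27/(4π·5.34×10^11²) = 1933 W/m².
The effective emission temperature is T_e = [S(1−α)/(4σ)]^¼ = 270.9 K.
With N = 2 opaque layers, T_s = (N+1)^(1/4)·T_e = 3^(1/4)·270.9 = 356.6 K.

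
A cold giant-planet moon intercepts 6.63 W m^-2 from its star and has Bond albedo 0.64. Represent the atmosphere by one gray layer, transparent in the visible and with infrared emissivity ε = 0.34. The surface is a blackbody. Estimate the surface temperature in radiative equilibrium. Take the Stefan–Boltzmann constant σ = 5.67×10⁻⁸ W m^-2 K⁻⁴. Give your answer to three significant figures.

At the top of the atmosphere, σT_e⁴ = S(1−α)/4 = 0.5967 W m^-2, giving T_e = 56.96 K.
The surface balance (absorbed SW + ε·downward IR = σT_s⁴) with T_a⁴ = T_s⁴/2 reduces to T_s = T_e·[2/(2−ε)]^¼ = 59.67 K.

59.7 K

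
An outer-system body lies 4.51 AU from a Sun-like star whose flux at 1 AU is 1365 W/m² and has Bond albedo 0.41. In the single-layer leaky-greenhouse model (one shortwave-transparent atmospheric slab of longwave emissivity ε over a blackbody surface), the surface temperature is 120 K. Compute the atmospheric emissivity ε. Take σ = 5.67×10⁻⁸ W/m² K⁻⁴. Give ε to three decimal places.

0.316

Flux at the orbit: S = 1365/(4.51)² = 67.11 W/m².
TOA balance gives T_e = 114.9 K.
Since (2−ε)/2 = (T_e/T_s)⁴ = 0.8419, ε = 0.3162.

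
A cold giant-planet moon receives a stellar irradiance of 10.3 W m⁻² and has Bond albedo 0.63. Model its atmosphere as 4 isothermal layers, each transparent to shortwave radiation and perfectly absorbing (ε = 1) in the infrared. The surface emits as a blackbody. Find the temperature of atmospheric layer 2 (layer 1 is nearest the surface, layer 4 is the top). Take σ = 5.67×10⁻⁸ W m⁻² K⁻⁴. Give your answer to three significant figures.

84.3 kelvin

OLR = S(1−α)/4 = 0.9528 W m⁻²; the top layer radiates at T_e = 64.02 K.
Each opaque layer satisfies 2T_j⁴ = T_{j−1}⁴ + T_{j+1}⁴, giving T_k⁴ = (N+1−k)T_e⁴.
With k = 2: T_2 = (4+1−2)^¼·64.02 K = 84.26 K.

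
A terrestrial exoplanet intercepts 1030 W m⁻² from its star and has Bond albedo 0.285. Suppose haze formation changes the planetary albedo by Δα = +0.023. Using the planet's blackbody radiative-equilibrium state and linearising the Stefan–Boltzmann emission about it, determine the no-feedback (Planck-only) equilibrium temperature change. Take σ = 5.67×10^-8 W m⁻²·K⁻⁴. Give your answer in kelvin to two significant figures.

-1.9 K

Unperturbed T_e = [1030·(1−0.285)/(4σ)]^¼ = 238.7 K.
ΔF = −(S/4)Δα = −(1030/4)×(+0.023) = -5.923 W m⁻².
Planck response: λ_P = 4σT_e³ = 4·5.67×10⁻⁸·(238.7)³ = 3.085 W m⁻²/K.
ΔT₀ = ΔF/λ_P = -5.923/3.085 = -1.92 K.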